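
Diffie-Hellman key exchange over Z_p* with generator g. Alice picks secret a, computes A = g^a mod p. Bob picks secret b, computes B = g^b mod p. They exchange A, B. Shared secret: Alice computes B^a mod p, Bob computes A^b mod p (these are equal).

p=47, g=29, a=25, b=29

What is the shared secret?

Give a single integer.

Answer: 26

Derivation:
A = 29^25 mod 47  (bits of 25 = 11001)
  bit 0 = 1: r = r^2 * 29 mod 47 = 1^2 * 29 = 1*29 = 29
  bit 1 = 1: r = r^2 * 29 mod 47 = 29^2 * 29 = 42*29 = 43
  bit 2 = 0: r = r^2 mod 47 = 43^2 = 16
  bit 3 = 0: r = r^2 mod 47 = 16^2 = 21
  bit 4 = 1: r = r^2 * 29 mod 47 = 21^2 * 29 = 18*29 = 5
  -> A = 5
B = 29^29 mod 47  (bits of 29 = 11101)
  bit 0 = 1: r = r^2 * 29 mod 47 = 1^2 * 29 = 1*29 = 29
  bit 1 = 1: r = r^2 * 29 mod 47 = 29^2 * 29 = 42*29 = 43
  bit 2 = 1: r = r^2 * 29 mod 47 = 43^2 * 29 = 16*29 = 41
  bit 3 = 0: r = r^2 mod 47 = 41^2 = 36
  bit 4 = 1: r = r^2 * 29 mod 47 = 36^2 * 29 = 27*29 = 31
  -> B = 31
s = B^a = 31^25 mod 47  (bits of 25 = 11001)
  bit 0 = 1: r = r^2 * 31 mod 47 = 1^2 * 31 = 1*31 = 31
  bit 1 = 1: r = r^2 * 31 mod 47 = 31^2 * 31 = 21*31 = 40
  bit 2 = 0: r = r^2 mod 47 = 40^2 = 2
  bit 3 = 0: r = r^2 mod 47 = 2^2 = 4
  bit 4 = 1: r = r^2 * 31 mod 47 = 4^2 * 31 = 16*31 = 26
  -> s = B^a = 26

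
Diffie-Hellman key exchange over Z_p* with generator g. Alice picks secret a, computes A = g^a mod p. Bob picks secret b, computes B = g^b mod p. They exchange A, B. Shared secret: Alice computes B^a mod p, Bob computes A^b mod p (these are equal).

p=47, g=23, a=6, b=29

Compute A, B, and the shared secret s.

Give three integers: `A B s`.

Answer: 36 11 37

Derivation:
A = 23^6 mod 47  (bits of 6 = 110)
  bit 0 = 1: r = r^2 * 23 mod 47 = 1^2 * 23 = 1*23 = 23
  bit 1 = 1: r = r^2 * 23 mod 47 = 23^2 * 23 = 12*23 = 41
  bit 2 = 0: r = r^2 mod 47 = 41^2 = 36
  -> A = 36
B = 23^29 mod 47  (bits of 29 = 11101)
  bit 0 = 1: r = r^2 * 23 mod 47 = 1^2 * 23 = 1*23 = 23
  bit 1 = 1: r = r^2 * 23 mod 47 = 23^2 * 23 = 12*23 = 41
  bit 2 = 1: r = r^2 * 23 mod 47 = 41^2 * 23 = 36*23 = 29
  bit 3 = 0: r = r^2 mod 47 = 29^2 = 42
  bit 4 = 1: r = r^2 * 23 mod 47 = 42^2 * 23 = 25*23 = 11
  -> B = 11
s = B^a = 11^6 mod 47  (bits of 6 = 110)
  bit 0 = 1: r = r^2 * 11 mod 47 = 1^2 * 11 = 1*11 = 11
  bit 1 = 1: r = r^2 * 11 mod 47 = 11^2 * 11 = 27*11 = 15
  bit 2 = 0: r = r^2 mod 47 = 15^2 = 37
  -> s = B^a = 37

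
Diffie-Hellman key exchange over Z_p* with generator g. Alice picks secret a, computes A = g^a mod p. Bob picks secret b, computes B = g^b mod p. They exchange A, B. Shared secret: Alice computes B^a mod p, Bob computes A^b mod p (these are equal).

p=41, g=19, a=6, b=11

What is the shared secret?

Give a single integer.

Answer: 20

Derivation:
A = 19^6 mod 41  (bits of 6 = 110)
  bit 0 = 1: r = r^2 * 19 mod 41 = 1^2 * 19 = 1*19 = 19
  bit 1 = 1: r = r^2 * 19 mod 41 = 19^2 * 19 = 33*19 = 12
  bit 2 = 0: r = r^2 mod 41 = 12^2 = 21
  -> A = 21
B = 19^11 mod 41  (bits of 11 = 1011)
  bit 0 = 1: r = r^2 * 19 mod 41 = 1^2 * 19 = 1*19 = 19
  bit 1 = 0: r = r^2 mod 41 = 19^2 = 33
  bit 2 = 1: r = r^2 * 19 mod 41 = 33^2 * 19 = 23*19 = 27
  bit 3 = 1: r = r^2 * 19 mod 41 = 27^2 * 19 = 32*19 = 34
  -> B = 34
s = B^a = 34^6 mod 41  (bits of 6 = 110)
  bit 0 = 1: r = r^2 * 34 mod 41 = 1^2 * 34 = 1*34 = 34
  bit 1 = 1: r = r^2 * 34 mod 41 = 34^2 * 34 = 8*34 = 26
  bit 2 = 0: r = r^2 mod 41 = 26^2 = 20
  -> s = B^a = 20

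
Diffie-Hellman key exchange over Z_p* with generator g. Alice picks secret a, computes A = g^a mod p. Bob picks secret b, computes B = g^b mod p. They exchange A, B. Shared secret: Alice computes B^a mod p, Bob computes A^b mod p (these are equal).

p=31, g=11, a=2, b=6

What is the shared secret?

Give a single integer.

A = 11^2 mod 31  (bits of 2 = 10)
  bit 0 = 1: r = r^2 * 11 mod 31 = 1^2 * 11 = 1*11 = 11
  bit 1 = 0: r = r^2 mod 31 = 11^2 = 28
  -> A = 28
B = 11^6 mod 31  (bits of 6 = 110)
  bit 0 = 1: r = r^2 * 11 mod 31 = 1^2 * 11 = 1*11 = 11
  bit 1 = 1: r = r^2 * 11 mod 31 = 11^2 * 11 = 28*11 = 29
  bit 2 = 0: r = r^2 mod 31 = 29^2 = 4
  -> B = 4
s = B^a = 4^2 mod 31  (bits of 2 = 10)
  bit 0 = 1: r = r^2 * 4 mod 31 = 1^2 * 4 = 1*4 = 4
  bit 1 = 0: r = r^2 mod 31 = 4^2 = 16
  -> s = B^a = 16

Answer: 16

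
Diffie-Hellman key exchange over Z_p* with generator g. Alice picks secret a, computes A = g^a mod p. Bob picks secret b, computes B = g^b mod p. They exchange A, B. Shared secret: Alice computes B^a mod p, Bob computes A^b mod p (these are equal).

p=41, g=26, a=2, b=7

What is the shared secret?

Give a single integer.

Answer: 8

Derivation:
A = 26^2 mod 41  (bits of 2 = 10)
  bit 0 = 1: r = r^2 * 26 mod 41 = 1^2 * 26 = 1*26 = 26
  bit 1 = 0: r = r^2 mod 41 = 26^2 = 20
  -> A = 20
B = 26^7 mod 41  (bits of 7 = 111)
  bit 0 = 1: r = r^2 * 26 mod 41 = 1^2 * 26 = 1*26 = 26
  bit 1 = 1: r = r^2 * 26 mod 41 = 26^2 * 26 = 20*26 = 28
  bit 2 = 1: r = r^2 * 26 mod 41 = 28^2 * 26 = 5*26 = 7
  -> B = 7
s = B^a = 7^2 mod 41  (bits of 2 = 10)
  bit 0 = 1: r = r^2 * 7 mod 41 = 1^2 * 7 = 1*7 = 7
  bit 1 = 0: r = r^2 mod 41 = 7^2 = 8
  -> s = B^a = 8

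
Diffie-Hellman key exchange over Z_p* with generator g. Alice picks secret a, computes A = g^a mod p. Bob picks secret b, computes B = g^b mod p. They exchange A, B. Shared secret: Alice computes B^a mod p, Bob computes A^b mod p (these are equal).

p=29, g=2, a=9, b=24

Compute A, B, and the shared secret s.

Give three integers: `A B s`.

A = 2^9 mod 29  (bits of 9 = 1001)
  bit 0 = 1: r = r^2 * 2 mod 29 = 1^2 * 2 = 1*2 = 2
  bit 1 = 0: r = r^2 mod 29 = 2^2 = 4
  bit 2 = 0: r = r^2 mod 29 = 4^2 = 16
  bit 3 = 1: r = r^2 * 2 mod 29 = 16^2 * 2 = 24*2 = 19
  -> A = 19
B = 2^24 mod 29  (bits of 24 = 11000)
  bit 0 = 1: r = r^2 * 2 mod 29 = 1^2 * 2 = 1*2 = 2
  bit 1 = 1: r = r^2 * 2 mod 29 = 2^2 * 2 = 4*2 = 8
  bit 2 = 0: r = r^2 mod 29 = 8^2 = 6
  bit 3 = 0: r = r^2 mod 29 = 6^2 = 7
  bit 4 = 0: r = r^2 mod 29 = 7^2 = 20
  -> B = 20
s = B^a = 20^9 mod 29  (bits of 9 = 1001)
  bit 0 = 1: r = r^2 * 20 mod 29 = 1^2 * 20 = 1*20 = 20
  bit 1 = 0: r = r^2 mod 29 = 20^2 = 23
  bit 2 = 0: r = r^2 mod 29 = 23^2 = 7
  bit 3 = 1: r = r^2 * 20 mod 29 = 7^2 * 20 = 20*20 = 23
  -> s = B^a = 23

Answer: 19 20 23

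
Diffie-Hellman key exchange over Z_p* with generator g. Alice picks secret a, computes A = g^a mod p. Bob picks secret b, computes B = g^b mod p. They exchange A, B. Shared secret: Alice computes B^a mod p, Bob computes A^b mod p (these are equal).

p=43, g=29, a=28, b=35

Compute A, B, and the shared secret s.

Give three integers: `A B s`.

A = 29^28 mod 43  (bits of 28 = 11100)
  bit 0 = 1: r = r^2 * 29 mod 43 = 1^2 * 29 = 1*29 = 29
  bit 1 = 1: r = r^2 * 29 mod 43 = 29^2 * 29 = 24*29 = 8
  bit 2 = 1: r = r^2 * 29 mod 43 = 8^2 * 29 = 21*29 = 7
  bit 3 = 0: r = r^2 mod 43 = 7^2 = 6
  bit 4 = 0: r = r^2 mod 43 = 6^2 = 36
  -> A = 36
B = 29^35 mod 43  (bits of 35 = 100011)
  bit 0 = 1: r = r^2 * 29 mod 43 = 1^2 * 29 = 1*29 = 29
  bit 1 = 0: r = r^2 mod 43 = 29^2 = 24
  bit 2 = 0: r = r^2 mod 43 = 24^2 = 17
  bit 3 = 0: r = r^2 mod 43 = 17^2 = 31
  bit 4 = 1: r = r^2 * 29 mod 43 = 31^2 * 29 = 15*29 = 5
  bit 5 = 1: r = r^2 * 29 mod 43 = 5^2 * 29 = 25*29 = 37
  -> B = 37
s = B^a = 37^28 mod 43  (bits of 28 = 11100)
  bit 0 = 1: r = r^2 * 37 mod 43 = 1^2 * 37 = 1*37 = 37
  bit 1 = 1: r = r^2 * 37 mod 43 = 37^2 * 37 = 36*37 = 42
  bit 2 = 1: r = r^2 * 37 mod 43 = 42^2 * 37 = 1*37 = 37
  bit 3 = 0: r = r^2 mod 43 = 37^2 = 36
  bit 4 = 0: r = r^2 mod 43 = 36^2 = 6
  -> s = B^a = 6

Answer: 36 37 6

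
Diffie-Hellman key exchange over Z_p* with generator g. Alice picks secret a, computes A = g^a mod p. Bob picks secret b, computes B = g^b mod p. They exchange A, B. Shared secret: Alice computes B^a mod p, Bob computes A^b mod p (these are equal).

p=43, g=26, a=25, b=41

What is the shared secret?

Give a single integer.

A = 26^25 mod 43  (bits of 25 = 11001)
  bit 0 = 1: r = r^2 * 26 mod 43 = 1^2 * 26 = 1*26 = 26
  bit 1 = 1: r = r^2 * 26 mod 43 = 26^2 * 26 = 31*26 = 32
  bit 2 = 0: r = r^2 mod 43 = 32^2 = 35
  bit 3 = 0: r = r^2 mod 43 = 35^2 = 21
  bit 4 = 1: r = r^2 * 26 mod 43 = 21^2 * 26 = 11*26 = 28
  -> A = 28
B = 26^41 mod 43  (bits of 41 = 101001)
  bit 0 = 1: r = r^2 * 26 mod 43 = 1^2 * 26 = 1*26 = 26
  bit 1 = 0: r = r^2 mod 43 = 26^2 = 31
  bit 2 = 1: r = r^2 * 26 mod 43 = 31^2 * 26 = 15*26 = 3
  bit 3 = 0: r = r^2 mod 43 = 3^2 = 9
  bit 4 = 0: r = r^2 mod 43 = 9^2 = 38
  bit 5 = 1: r = r^2 * 26 mod 43 = 38^2 * 26 = 25*26 = 5
  -> B = 5
s = B^a = 5^25 mod 43  (bits of 25 = 11001)
  bit 0 = 1: r = r^2 * 5 mod 43 = 1^2 * 5 = 1*5 = 5
  bit 1 = 1: r = r^2 * 5 mod 43 = 5^2 * 5 = 25*5 = 39
  bit 2 = 0: r = r^2 mod 43 = 39^2 = 16
  bit 3 = 0: r = r^2 mod 43 = 16^2 = 41
  bit 4 = 1: r = r^2 * 5 mod 43 = 41^2 * 5 = 4*5 = 20
  -> s = B^a = 20

Answer: 20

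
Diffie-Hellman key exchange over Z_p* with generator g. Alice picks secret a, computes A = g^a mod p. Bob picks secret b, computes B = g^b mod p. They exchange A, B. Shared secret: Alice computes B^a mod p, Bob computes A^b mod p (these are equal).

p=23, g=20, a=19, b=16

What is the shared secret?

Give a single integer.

A = 20^19 mod 23  (bits of 19 = 10011)
  bit 0 = 1: r = r^2 * 20 mod 23 = 1^2 * 20 = 1*20 = 20
  bit 1 = 0: r = r^2 mod 23 = 20^2 = 9
  bit 2 = 0: r = r^2 mod 23 = 9^2 = 12
  bit 3 = 1: r = r^2 * 20 mod 23 = 12^2 * 20 = 6*20 = 5
  bit 4 = 1: r = r^2 * 20 mod 23 = 5^2 * 20 = 2*20 = 17
  -> A = 17
B = 20^16 mod 23  (bits of 16 = 10000)
  bit 0 = 1: r = r^2 * 20 mod 23 = 1^2 * 20 = 1*20 = 20
  bit 1 = 0: r = r^2 mod 23 = 20^2 = 9
  bit 2 = 0: r = r^2 mod 23 = 9^2 = 12
  bit 3 = 0: r = r^2 mod 23 = 12^2 = 6
  bit 4 = 0: r = r^2 mod 23 = 6^2 = 13
  -> B = 13
s = B^a = 13^19 mod 23  (bits of 19 = 10011)
  bit 0 = 1: r = r^2 * 13 mod 23 = 1^2 * 13 = 1*13 = 13
  bit 1 = 0: r = r^2 mod 23 = 13^2 = 8
  bit 2 = 0: r = r^2 mod 23 = 8^2 = 18
  bit 3 = 1: r = r^2 * 13 mod 23 = 18^2 * 13 = 2*13 = 3
  bit 4 = 1: r = r^2 * 13 mod 23 = 3^2 * 13 = 9*13 = 2
  -> s = B^a = 2

Answer: 2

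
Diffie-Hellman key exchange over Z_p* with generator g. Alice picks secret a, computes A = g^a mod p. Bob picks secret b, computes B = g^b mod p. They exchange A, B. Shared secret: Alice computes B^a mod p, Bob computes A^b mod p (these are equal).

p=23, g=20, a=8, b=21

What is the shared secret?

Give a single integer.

Answer: 4

Derivation:
A = 20^8 mod 23  (bits of 8 = 1000)
  bit 0 = 1: r = r^2 * 20 mod 23 = 1^2 * 20 = 1*20 = 20
  bit 1 = 0: r = r^2 mod 23 = 20^2 = 9
  bit 2 = 0: r = r^2 mod 23 = 9^2 = 12
  bit 3 = 0: r = r^2 mod 23 = 12^2 = 6
  -> A = 6
B = 20^21 mod 23  (bits of 21 = 10101)
  bit 0 = 1: r = r^2 * 20 mod 23 = 1^2 * 20 = 1*20 = 20
  bit 1 = 0: r = r^2 mod 23 = 20^2 = 9
  bit 2 = 1: r = r^2 * 20 mod 23 = 9^2 * 20 = 12*20 = 10
  bit 3 = 0: r = r^2 mod 23 = 10^2 = 8
  bit 4 = 1: r = r^2 * 20 mod 23 = 8^2 * 20 = 18*20 = 15
  -> B = 15
s = B^a = 15^8 mod 23  (bits of 8 = 1000)
  bit 0 = 1: r = r^2 * 15 mod 23 = 1^2 * 15 = 1*15 = 15
  bit 1 = 0: r = r^2 mod 23 = 15^2 = 18
  bit 2 = 0: r = r^2 mod 23 = 18^2 = 2
  bit 3 = 0: r = r^2 mod 23 = 2^2 = 4
  -> s = B^a = 4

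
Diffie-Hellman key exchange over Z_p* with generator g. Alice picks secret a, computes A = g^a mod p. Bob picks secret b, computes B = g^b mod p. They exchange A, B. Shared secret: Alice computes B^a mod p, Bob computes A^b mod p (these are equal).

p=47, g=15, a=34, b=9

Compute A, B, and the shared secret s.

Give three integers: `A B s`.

Answer: 42 23 7

Derivation:
A = 15^34 mod 47  (bits of 34 = 100010)
  bit 0 = 1: r = r^2 * 15 mod 47 = 1^2 * 15 = 1*15 = 15
  bit 1 = 0: r = r^2 mod 47 = 15^2 = 37
  bit 2 = 0: r = r^2 mod 47 = 37^2 = 6
  bit 3 = 0: r = r^2 mod 47 = 6^2 = 36
  bit 4 = 1: r = r^2 * 15 mod 47 = 36^2 * 15 = 27*15 = 29
  bit 5 = 0: r = r^2 mod 47 = 29^2 = 42
  -> A = 42
B = 15^9 mod 47  (bits of 9 = 1001)
  bit 0 = 1: r = r^2 * 15 mod 47 = 1^2 * 15 = 1*15 = 15
  bit 1 = 0: r = r^2 mod 47 = 15^2 = 37
  bit 2 = 0: r = r^2 mod 47 = 37^2 = 6
  bit 3 = 1: r = r^2 * 15 mod 47 = 6^2 * 15 = 36*15 = 23
  -> B = 23
s = B^a = 23^34 mod 47  (bits of 34 = 100010)
  bit 0 = 1: r = r^2 * 23 mod 47 = 1^2 * 23 = 1*23 = 23
  bit 1 = 0: r = r^2 mod 47 = 23^2 = 12
  bit 2 = 0: r = r^2 mod 47 = 12^2 = 3
  bit 3 = 0: r = r^2 mod 47 = 3^2 = 9
  bit 4 = 1: r = r^2 * 23 mod 47 = 9^2 * 23 = 34*23 = 30
  bit 5 = 0: r = r^2 mod 47 = 30^2 = 7
  -> s = B^a = 7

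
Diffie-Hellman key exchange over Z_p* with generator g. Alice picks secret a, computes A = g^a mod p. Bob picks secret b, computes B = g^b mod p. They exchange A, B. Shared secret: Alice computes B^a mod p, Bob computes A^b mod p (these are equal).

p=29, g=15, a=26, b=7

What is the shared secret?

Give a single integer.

Answer: 28

Derivation:
A = 15^26 mod 29  (bits of 26 = 11010)
  bit 0 = 1: r = r^2 * 15 mod 29 = 1^2 * 15 = 1*15 = 15
  bit 1 = 1: r = r^2 * 15 mod 29 = 15^2 * 15 = 22*15 = 11
  bit 2 = 0: r = r^2 mod 29 = 11^2 = 5
  bit 3 = 1: r = r^2 * 15 mod 29 = 5^2 * 15 = 25*15 = 27
  bit 4 = 0: r = r^2 mod 29 = 27^2 = 4
  -> A = 4
B = 15^7 mod 29  (bits of 7 = 111)
  bit 0 = 1: r = r^2 * 15 mod 29 = 1^2 * 15 = 1*15 = 15
  bit 1 = 1: r = r^2 * 15 mod 29 = 15^2 * 15 = 22*15 = 11
  bit 2 = 1: r = r^2 * 15 mod 29 = 11^2 * 15 = 5*15 = 17
  -> B = 17
s = B^a = 17^26 mod 29  (bits of 26 = 11010)
  bit 0 = 1: r = r^2 * 17 mod 29 = 1^2 * 17 = 1*17 = 17
  bit 1 = 1: r = r^2 * 17 mod 29 = 17^2 * 17 = 28*17 = 12
  bit 2 = 0: r = r^2 mod 29 = 12^2 = 28
  bit 3 = 1: r = r^2 * 17 mod 29 = 28^2 * 17 = 1*17 = 17
  bit 4 = 0: r = r^2 mod 29 = 17^2 = 28
  -> s = B^a = 28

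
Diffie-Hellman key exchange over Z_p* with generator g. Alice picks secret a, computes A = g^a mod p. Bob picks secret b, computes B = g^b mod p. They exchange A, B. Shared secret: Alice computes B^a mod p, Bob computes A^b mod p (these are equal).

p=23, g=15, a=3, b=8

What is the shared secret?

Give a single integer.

A = 15^3 mod 23  (bits of 3 = 11)
  bit 0 = 1: r = r^2 * 15 mod 23 = 1^2 * 15 = 1*15 = 15
  bit 1 = 1: r = r^2 * 15 mod 23 = 15^2 * 15 = 18*15 = 17
  -> A = 17
B = 15^8 mod 23  (bits of 8 = 1000)
  bit 0 = 1: r = r^2 * 15 mod 23 = 1^2 * 15 = 1*15 = 15
  bit 1 = 0: r = r^2 mod 23 = 15^2 = 18
  bit 2 = 0: r = r^2 mod 23 = 18^2 = 2
  bit 3 = 0: r = r^2 mod 23 = 2^2 = 4
  -> B = 4
s = B^a = 4^3 mod 23  (bits of 3 = 11)
  bit 0 = 1: r = r^2 * 4 mod 23 = 1^2 * 4 = 1*4 = 4
  bit 1 = 1: r = r^2 * 4 mod 23 = 4^2 * 4 = 16*4 = 18
  -> s = B^a = 18

Answer: 18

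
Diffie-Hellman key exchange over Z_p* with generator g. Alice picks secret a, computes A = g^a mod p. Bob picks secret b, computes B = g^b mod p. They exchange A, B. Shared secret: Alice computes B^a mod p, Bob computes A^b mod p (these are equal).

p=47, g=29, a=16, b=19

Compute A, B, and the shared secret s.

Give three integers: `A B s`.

A = 29^16 mod 47  (bits of 16 = 10000)
  bit 0 = 1: r = r^2 * 29 mod 47 = 1^2 * 29 = 1*29 = 29
  bit 1 = 0: r = r^2 mod 47 = 29^2 = 42
  bit 2 = 0: r = r^2 mod 47 = 42^2 = 25
  bit 3 = 0: r = r^2 mod 47 = 25^2 = 14
  bit 4 = 0: r = r^2 mod 47 = 14^2 = 8
  -> A = 8
B = 29^19 mod 47  (bits of 19 = 10011)
  bit 0 = 1: r = r^2 * 29 mod 47 = 1^2 * 29 = 1*29 = 29
  bit 1 = 0: r = r^2 mod 47 = 29^2 = 42
  bit 2 = 0: r = r^2 mod 47 = 42^2 = 25
  bit 3 = 1: r = r^2 * 29 mod 47 = 25^2 * 29 = 14*29 = 30
  bit 4 = 1: r = r^2 * 29 mod 47 = 30^2 * 29 = 7*29 = 15
  -> B = 15
s = B^a = 15^16 mod 47  (bits of 16 = 10000)
  bit 0 = 1: r = r^2 * 15 mod 47 = 1^2 * 15 = 1*15 = 15
  bit 1 = 0: r = r^2 mod 47 = 15^2 = 37
  bit 2 = 0: r = r^2 mod 47 = 37^2 = 6
  bit 3 = 0: r = r^2 mod 47 = 6^2 = 36
  bit 4 = 0: r = r^2 mod 47 = 36^2 = 27
  -> s = B^a = 27

Answer: 8 15 27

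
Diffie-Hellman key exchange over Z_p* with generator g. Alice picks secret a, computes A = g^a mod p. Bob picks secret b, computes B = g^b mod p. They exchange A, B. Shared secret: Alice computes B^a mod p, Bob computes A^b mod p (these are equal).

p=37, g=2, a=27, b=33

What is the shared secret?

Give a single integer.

A = 2^27 mod 37  (bits of 27 = 11011)
  bit 0 = 1: r = r^2 * 2 mod 37 = 1^2 * 2 = 1*2 = 2
  bit 1 = 1: r = r^2 * 2 mod 37 = 2^2 * 2 = 4*2 = 8
  bit 2 = 0: r = r^2 mod 37 = 8^2 = 27
  bit 3 = 1: r = r^2 * 2 mod 37 = 27^2 * 2 = 26*2 = 15
  bit 4 = 1: r = r^2 * 2 mod 37 = 15^2 * 2 = 3*2 = 6
  -> A = 6
B = 2^33 mod 37  (bits of 33 = 100001)
  bit 0 = 1: r = r^2 * 2 mod 37 = 1^2 * 2 = 1*2 = 2
  bit 1 = 0: r = r^2 mod 37 = 2^2 = 4
  bit 2 = 0: r = r^2 mod 37 = 4^2 = 16
  bit 3 = 0: r = r^2 mod 37 = 16^2 = 34
  bit 4 = 0: r = r^2 mod 37 = 34^2 = 9
  bit 5 = 1: r = r^2 * 2 mod 37 = 9^2 * 2 = 7*2 = 14
  -> B = 14
s = B^a = 14^27 mod 37  (bits of 27 = 11011)
  bit 0 = 1: r = r^2 * 14 mod 37 = 1^2 * 14 = 1*14 = 14
  bit 1 = 1: r = r^2 * 14 mod 37 = 14^2 * 14 = 11*14 = 6
  bit 2 = 0: r = r^2 mod 37 = 6^2 = 36
  bit 3 = 1: r = r^2 * 14 mod 37 = 36^2 * 14 = 1*14 = 14
  bit 4 = 1: r = r^2 * 14 mod 37 = 14^2 * 14 = 11*14 = 6
  -> s = B^a = 6

Answer: 6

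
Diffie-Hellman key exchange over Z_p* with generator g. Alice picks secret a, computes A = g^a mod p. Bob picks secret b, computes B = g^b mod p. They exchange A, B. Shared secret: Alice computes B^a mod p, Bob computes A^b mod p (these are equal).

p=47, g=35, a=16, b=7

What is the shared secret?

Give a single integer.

A = 35^16 mod 47  (bits of 16 = 10000)
  bit 0 = 1: r = r^2 * 35 mod 47 = 1^2 * 35 = 1*35 = 35
  bit 1 = 0: r = r^2 mod 47 = 35^2 = 3
  bit 2 = 0: r = r^2 mod 47 = 3^2 = 9
  bit 3 = 0: r = r^2 mod 47 = 9^2 = 34
  bit 4 = 0: r = r^2 mod 47 = 34^2 = 28
  -> A = 28
B = 35^7 mod 47  (bits of 7 = 111)
  bit 0 = 1: r = r^2 * 35 mod 47 = 1^2 * 35 = 1*35 = 35
  bit 1 = 1: r = r^2 * 35 mod 47 = 35^2 * 35 = 3*35 = 11
  bit 2 = 1: r = r^2 * 35 mod 47 = 11^2 * 35 = 27*35 = 5
  -> B = 5
s = B^a = 5^16 mod 47  (bits of 16 = 10000)
  bit 0 = 1: r = r^2 * 5 mod 47 = 1^2 * 5 = 1*5 = 5
  bit 1 = 0: r = r^2 mod 47 = 5^2 = 25
  bit 2 = 0: r = r^2 mod 47 = 25^2 = 14
  bit 3 = 0: r = r^2 mod 47 = 14^2 = 8
  bit 4 = 0: r = r^2 mod 47 = 8^2 = 17
  -> s = B^a = 17

Answer: 17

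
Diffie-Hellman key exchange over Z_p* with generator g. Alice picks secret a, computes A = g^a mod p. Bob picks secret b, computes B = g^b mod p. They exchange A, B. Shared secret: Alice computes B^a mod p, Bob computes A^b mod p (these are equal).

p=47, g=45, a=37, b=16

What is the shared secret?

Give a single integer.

A = 45^37 mod 47  (bits of 37 = 100101)
  bit 0 = 1: r = r^2 * 45 mod 47 = 1^2 * 45 = 1*45 = 45
  bit 1 = 0: r = r^2 mod 47 = 45^2 = 4
  bit 2 = 0: r = r^2 mod 47 = 4^2 = 16
  bit 3 = 1: r = r^2 * 45 mod 47 = 16^2 * 45 = 21*45 = 5
  bit 4 = 0: r = r^2 mod 47 = 5^2 = 25
  bit 5 = 1: r = r^2 * 45 mod 47 = 25^2 * 45 = 14*45 = 19
  -> A = 19
B = 45^16 mod 47  (bits of 16 = 10000)
  bit 0 = 1: r = r^2 * 45 mod 47 = 1^2 * 45 = 1*45 = 45
  bit 1 = 0: r = r^2 mod 47 = 45^2 = 4
  bit 2 = 0: r = r^2 mod 47 = 4^2 = 16
  bit 3 = 0: r = r^2 mod 47 = 16^2 = 21
  bit 4 = 0: r = r^2 mod 47 = 21^2 = 18
  -> B = 18
s = B^a = 18^37 mod 47  (bits of 37 = 100101)
  bit 0 = 1: r = r^2 * 18 mod 47 = 1^2 * 18 = 1*18 = 18
  bit 1 = 0: r = r^2 mod 47 = 18^2 = 42
  bit 2 = 0: r = r^2 mod 47 = 42^2 = 25
  bit 3 = 1: r = r^2 * 18 mod 47 = 25^2 * 18 = 14*18 = 17
  bit 4 = 0: r = r^2 mod 47 = 17^2 = 7
  bit 5 = 1: r = r^2 * 18 mod 47 = 7^2 * 18 = 2*18 = 36
  -> s = B^a = 36

Answer: 36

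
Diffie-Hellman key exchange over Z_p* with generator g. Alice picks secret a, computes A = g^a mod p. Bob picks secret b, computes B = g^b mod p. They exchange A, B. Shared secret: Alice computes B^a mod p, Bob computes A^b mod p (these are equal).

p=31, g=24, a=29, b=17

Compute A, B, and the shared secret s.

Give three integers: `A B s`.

Answer: 22 13 12

Derivation:
A = 24^29 mod 31  (bits of 29 = 11101)
  bit 0 = 1: r = r^2 * 24 mod 31 = 1^2 * 24 = 1*24 = 24
  bit 1 = 1: r = r^2 * 24 mod 31 = 24^2 * 24 = 18*24 = 29
  bit 2 = 1: r = r^2 * 24 mod 31 = 29^2 * 24 = 4*24 = 3
  bit 3 = 0: r = r^2 mod 31 = 3^2 = 9
  bit 4 = 1: r = r^2 * 24 mod 31 = 9^2 * 24 = 19*24 = 22
  -> A = 22
B = 24^17 mod 31  (bits of 17 = 10001)
  bit 0 = 1: r = r^2 * 24 mod 31 = 1^2 * 24 = 1*24 = 24
  bit 1 = 0: r = r^2 mod 31 = 24^2 = 18
  bit 2 = 0: r = r^2 mod 31 = 18^2 = 14
  bit 3 = 0: r = r^2 mod 31 = 14^2 = 10
  bit 4 = 1: r = r^2 * 24 mod 31 = 10^2 * 24 = 7*24 = 13
  -> B = 13
s = B^a = 13^29 mod 31  (bits of 29 = 11101)
  bit 0 = 1: r = r^2 * 13 mod 31 = 1^2 * 13 = 1*13 = 13
  bit 1 = 1: r = r^2 * 13 mod 31 = 13^2 * 13 = 14*13 = 27
  bit 2 = 1: r = r^2 * 13 mod 31 = 27^2 * 13 = 16*13 = 22
  bit 3 = 0: r = r^2 mod 31 = 22^2 = 19
  bit 4 = 1: r = r^2 * 13 mod 31 = 19^2 * 13 = 20*13 = 12
  -> s = B^a = 12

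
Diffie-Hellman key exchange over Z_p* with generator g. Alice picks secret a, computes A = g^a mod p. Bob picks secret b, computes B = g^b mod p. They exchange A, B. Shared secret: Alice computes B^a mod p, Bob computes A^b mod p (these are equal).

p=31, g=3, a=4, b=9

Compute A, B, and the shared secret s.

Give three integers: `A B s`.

A = 3^4 mod 31  (bits of 4 = 100)
  bit 0 = 1: r = r^2 * 3 mod 31 = 1^2 * 3 = 1*3 = 3
  bit 1 = 0: r = r^2 mod 31 = 3^2 = 9
  bit 2 = 0: r = r^2 mod 31 = 9^2 = 19
  -> A = 19
B = 3^9 mod 31  (bits of 9 = 1001)
  bit 0 = 1: r = r^2 * 3 mod 31 = 1^2 * 3 = 1*3 = 3
  bit 1 = 0: r = r^2 mod 31 = 3^2 = 9
  bit 2 = 0: r = r^2 mod 31 = 9^2 = 19
  bit 3 = 1: r = r^2 * 3 mod 31 = 19^2 * 3 = 20*3 = 29
  -> B = 29
s = B^a = 29^4 mod 31  (bits of 4 = 100)
  bit 0 = 1: r = r^2 * 29 mod 31 = 1^2 * 29 = 1*29 = 29
  bit 1 = 0: r = r^2 mod 31 = 29^2 = 4
  bit 2 = 0: r = r^2 mod 31 = 4^2 = 16
  -> s = B^a = 16

Answer: 19 29 16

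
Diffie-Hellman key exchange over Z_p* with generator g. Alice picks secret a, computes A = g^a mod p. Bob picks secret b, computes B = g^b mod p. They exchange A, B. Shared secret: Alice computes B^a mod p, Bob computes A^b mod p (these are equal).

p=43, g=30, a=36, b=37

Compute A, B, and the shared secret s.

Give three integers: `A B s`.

Answer: 35 18 21

Derivation:
A = 30^36 mod 43  (bits of 36 = 100100)
  bit 0 = 1: r = r^2 * 30 mod 43 = 1^2 * 30 = 1*30 = 30
  bit 1 = 0: r = r^2 mod 43 = 30^2 = 40
  bit 2 = 0: r = r^2 mod 43 = 40^2 = 9
  bit 3 = 1: r = r^2 * 30 mod 43 = 9^2 * 30 = 38*30 = 22
  bit 4 = 0: r = r^2 mod 43 = 22^2 = 11
  bit 5 = 0: r = r^2 mod 43 = 11^2 = 35
  -> A = 35
B = 30^37 mod 43  (bits of 37 = 100101)
  bit 0 = 1: r = r^2 * 30 mod 43 = 1^2 * 30 = 1*30 = 30
  bit 1 = 0: r = r^2 mod 43 = 30^2 = 40
  bit 2 = 0: r = r^2 mod 43 = 40^2 = 9
  bit 3 = 1: r = r^2 * 30 mod 43 = 9^2 * 30 = 38*30 = 22
  bit 4 = 0: r = r^2 mod 43 = 22^2 = 11
  bit 5 = 1: r = r^2 * 30 mod 43 = 11^2 * 30 = 35*30 = 18
  -> B = 18
s = B^a = 18^36 mod 43  (bits of 36 = 100100)
  bit 0 = 1: r = r^2 * 18 mod 43 = 1^2 * 18 = 1*18 = 18
  bit 1 = 0: r = r^2 mod 43 = 18^2 = 23
  bit 2 = 0: r = r^2 mod 43 = 23^2 = 13
  bit 3 = 1: r = r^2 * 18 mod 43 = 13^2 * 18 = 40*18 = 32
  bit 4 = 0: r = r^2 mod 43 = 32^2 = 35
  bit 5 = 0: r = r^2 mod 43 = 35^2 = 21
  -> s = B^a = 21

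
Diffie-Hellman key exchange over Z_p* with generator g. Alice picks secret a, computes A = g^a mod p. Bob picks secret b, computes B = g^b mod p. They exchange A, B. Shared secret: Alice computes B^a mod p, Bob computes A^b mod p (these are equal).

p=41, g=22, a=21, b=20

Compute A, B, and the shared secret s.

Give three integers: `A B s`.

A = 22^21 mod 41  (bits of 21 = 10101)
  bit 0 = 1: r = r^2 * 22 mod 41 = 1^2 * 22 = 1*22 = 22
  bit 1 = 0: r = r^2 mod 41 = 22^2 = 33
  bit 2 = 1: r = r^2 * 22 mod 41 = 33^2 * 22 = 23*22 = 14
  bit 3 = 0: r = r^2 mod 41 = 14^2 = 32
  bit 4 = 1: r = r^2 * 22 mod 41 = 32^2 * 22 = 40*22 = 19
  -> A = 19
B = 22^20 mod 41  (bits of 20 = 10100)
  bit 0 = 1: r = r^2 * 22 mod 41 = 1^2 * 22 = 1*22 = 22
  bit 1 = 0: r = r^2 mod 41 = 22^2 = 33
  bit 2 = 1: r = r^2 * 22 mod 41 = 33^2 * 22 = 23*22 = 14
  bit 3 = 0: r = r^2 mod 41 = 14^2 = 32
  bit 4 = 0: r = r^2 mod 41 = 32^2 = 40
  -> B = 40
s = B^a = 40^21 mod 41  (bits of 21 = 10101)
  bit 0 = 1: r = r^2 * 40 mod 41 = 1^2 * 40 = 1*40 = 40
  bit 1 = 0: r = r^2 mod 41 = 40^2 = 1
  bit 2 = 1: r = r^2 * 40 mod 41 = 1^2 * 40 = 1*40 = 40
  bit 3 = 0: r = r^2 mod 41 = 40^2 = 1
  bit 4 = 1: r = r^2 * 40 mod 41 = 1^2 * 40 = 1*40 = 40
  -> s = B^a = 40

Answer: 19 40 40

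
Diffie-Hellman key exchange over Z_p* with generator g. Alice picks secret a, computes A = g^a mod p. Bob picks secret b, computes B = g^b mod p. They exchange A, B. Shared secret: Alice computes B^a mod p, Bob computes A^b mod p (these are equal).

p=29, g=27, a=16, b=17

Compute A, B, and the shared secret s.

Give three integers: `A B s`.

Answer: 25 8 23

Derivation:
A = 27^16 mod 29  (bits of 16 = 10000)
  bit 0 = 1: r = r^2 * 27 mod 29 = 1^2 * 27 = 1*27 = 27
  bit 1 = 0: r = r^2 mod 29 = 27^2 = 4
  bit 2 = 0: r = r^2 mod 29 = 4^2 = 16
  bit 3 = 0: r = r^2 mod 29 = 16^2 = 24
  bit 4 = 0: r = r^2 mod 29 = 24^2 = 25
  -> A = 25
B = 27^17 mod 29  (bits of 17 = 10001)
  bit 0 = 1: r = r^2 * 27 mod 29 = 1^2 * 27 = 1*27 = 27
  bit 1 = 0: r = r^2 mod 29 = 27^2 = 4
  bit 2 = 0: r = r^2 mod 29 = 4^2 = 16
  bit 3 = 0: r = r^2 mod 29 = 16^2 = 24
  bit 4 = 1: r = r^2 * 27 mod 29 = 24^2 * 27 = 25*27 = 8
  -> B = 8
s = B^a = 8^16 mod 29  (bits of 16 = 10000)
  bit 0 = 1: r = r^2 * 8 mod 29 = 1^2 * 8 = 1*8 = 8
  bit 1 = 0: r = r^2 mod 29 = 8^2 = 6
  bit 2 = 0: r = r^2 mod 29 = 6^2 = 7
  bit 3 = 0: r = r^2 mod 29 = 7^2 = 20
  bit 4 = 0: r = r^2 mod 29 = 20^2 = 23
  -> s = B^a = 23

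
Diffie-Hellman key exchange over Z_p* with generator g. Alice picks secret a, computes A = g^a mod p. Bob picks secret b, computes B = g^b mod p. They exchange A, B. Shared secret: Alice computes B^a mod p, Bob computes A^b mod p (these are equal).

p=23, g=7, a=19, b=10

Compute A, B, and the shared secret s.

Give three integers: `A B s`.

Answer: 11 13 2

Derivation:
A = 7^19 mod 23  (bits of 19 = 10011)
  bit 0 = 1: r = r^2 * 7 mod 23 = 1^2 * 7 = 1*7 = 7
  bit 1 = 0: r = r^2 mod 23 = 7^2 = 3
  bit 2 = 0: r = r^2 mod 23 = 3^2 = 9
  bit 3 = 1: r = r^2 * 7 mod 23 = 9^2 * 7 = 12*7 = 15
  bit 4 = 1: r = r^2 * 7 mod 23 = 15^2 * 7 = 18*7 = 11
  -> A = 11
B = 7^10 mod 23  (bits of 10 = 1010)
  bit 0 = 1: r = r^2 * 7 mod 23 = 1^2 * 7 = 1*7 = 7
  bit 1 = 0: r = r^2 mod 23 = 7^2 = 3
  bit 2 = 1: r = r^2 * 7 mod 23 = 3^2 * 7 = 9*7 = 17
  bit 3 = 0: r = r^2 mod 23 = 17^2 = 13
  -> B = 13
s = B^a = 13^19 mod 23  (bits of 19 = 10011)
  bit 0 = 1: r = r^2 * 13 mod 23 = 1^2 * 13 = 1*13 = 13
  bit 1 = 0: r = r^2 mod 23 = 13^2 = 8
  bit 2 = 0: r = r^2 mod 23 = 8^2 = 18
  bit 3 = 1: r = r^2 * 13 mod 23 = 18^2 * 13 = 2*13 = 3
  bit 4 = 1: r = r^2 * 13 mod 23 = 3^2 * 13 = 9*13 = 2
  -> s = B^a = 2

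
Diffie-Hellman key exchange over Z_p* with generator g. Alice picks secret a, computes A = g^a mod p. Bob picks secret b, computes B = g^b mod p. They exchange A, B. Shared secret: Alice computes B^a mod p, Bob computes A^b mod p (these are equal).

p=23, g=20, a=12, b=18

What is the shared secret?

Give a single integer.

A = 20^12 mod 23  (bits of 12 = 1100)
  bit 0 = 1: r = r^2 * 20 mod 23 = 1^2 * 20 = 1*20 = 20
  bit 1 = 1: r = r^2 * 20 mod 23 = 20^2 * 20 = 9*20 = 19
  bit 2 = 0: r = r^2 mod 23 = 19^2 = 16
  bit 3 = 0: r = r^2 mod 23 = 16^2 = 3
  -> A = 3
B = 20^18 mod 23  (bits of 18 = 10010)
  bit 0 = 1: r = r^2 * 20 mod 23 = 1^2 * 20 = 1*20 = 20
  bit 1 = 0: r = r^2 mod 23 = 20^2 = 9
  bit 2 = 0: r = r^2 mod 23 = 9^2 = 12
  bit 3 = 1: r = r^2 * 20 mod 23 = 12^2 * 20 = 6*20 = 5
  bit 4 = 0: r = r^2 mod 23 = 5^2 = 2
  -> B = 2
s = B^a = 2^12 mod 23  (bits of 12 = 1100)
  bit 0 = 1: r = r^2 * 2 mod 23 = 1^2 * 2 = 1*2 = 2
  bit 1 = 1: r = r^2 * 2 mod 23 = 2^2 * 2 = 4*2 = 8
  bit 2 = 0: r = r^2 mod 23 = 8^2 = 18
  bit 3 = 0: r = r^2 mod 23 = 18^2 = 2
  -> s = B^a = 2

Answer: 2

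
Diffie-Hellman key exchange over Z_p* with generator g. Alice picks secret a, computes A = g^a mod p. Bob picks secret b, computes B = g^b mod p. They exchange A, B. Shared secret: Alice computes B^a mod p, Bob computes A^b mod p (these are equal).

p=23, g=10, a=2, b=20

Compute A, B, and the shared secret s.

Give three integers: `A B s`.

A = 10^2 mod 23  (bits of 2 = 10)
  bit 0 = 1: r = r^2 * 10 mod 23 = 1^2 * 10 = 1*10 = 10
  bit 1 = 0: r = r^2 mod 23 = 10^2 = 8
  -> A = 8
B = 10^20 mod 23  (bits of 20 = 10100)
  bit 0 = 1: r = r^2 * 10 mod 23 = 1^2 * 10 = 1*10 = 10
  bit 1 = 0: r = r^2 mod 23 = 10^2 = 8
  bit 2 = 1: r = r^2 * 10 mod 23 = 8^2 * 10 = 18*10 = 19
  bit 3 = 0: r = r^2 mod 23 = 19^2 = 16
  bit 4 = 0: r = r^2 mod 23 = 16^2 = 3
  -> B = 3
s = B^a = 3^2 mod 23  (bits of 2 = 10)
  bit 0 = 1: r = r^2 * 3 mod 23 = 1^2 * 3 = 1*3 = 3
  bit 1 = 0: r = r^2 mod 23 = 3^2 = 9
  -> s = B^a = 9

Answer: 8 3 9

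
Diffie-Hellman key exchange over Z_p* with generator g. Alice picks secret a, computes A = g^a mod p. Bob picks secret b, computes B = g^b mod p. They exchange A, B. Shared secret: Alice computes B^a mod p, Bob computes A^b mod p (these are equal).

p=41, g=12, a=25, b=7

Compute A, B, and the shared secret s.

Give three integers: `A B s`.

Answer: 38 22 27

Derivation:
A = 12^25 mod 41  (bits of 25 = 11001)
  bit 0 = 1: r = r^2 * 12 mod 41 = 1^2 * 12 = 1*12 = 12
  bit 1 = 1: r = r^2 * 12 mod 41 = 12^2 * 12 = 21*12 = 6
  bit 2 = 0: r = r^2 mod 41 = 6^2 = 36
  bit 3 = 0: r = r^2 mod 41 = 36^2 = 25
  bit 4 = 1: r = r^2 * 12 mod 41 = 25^2 * 12 = 10*12 = 38
  -> A = 38
B = 12^7 mod 41  (bits of 7 = 111)
  bit 0 = 1: r = r^2 * 12 mod 41 = 1^2 * 12 = 1*12 = 12
  bit 1 = 1: r = r^2 * 12 mod 41 = 12^2 * 12 = 21*12 = 6
  bit 2 = 1: r = r^2 * 12 mod 41 = 6^2 * 12 = 36*12 = 22
  -> B = 22
s = B^a = 22^25 mod 41  (bits of 25 = 11001)
  bit 0 = 1: r = r^2 * 22 mod 41 = 1^2 * 22 = 1*22 = 22
  bit 1 = 1: r = r^2 * 22 mod 41 = 22^2 * 22 = 33*22 = 29
  bit 2 = 0: r = r^2 mod 41 = 29^2 = 21
  bit 3 = 0: r = r^2 mod 41 = 21^2 = 31
  bit 4 = 1: r = r^2 * 22 mod 41 = 31^2 * 22 = 18*22 = 27
  -> s = B^a = 27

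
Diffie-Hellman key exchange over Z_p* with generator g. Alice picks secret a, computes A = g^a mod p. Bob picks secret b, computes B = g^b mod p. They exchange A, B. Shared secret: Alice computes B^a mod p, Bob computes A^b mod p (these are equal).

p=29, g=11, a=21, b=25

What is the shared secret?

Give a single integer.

Answer: 17

Derivation:
A = 11^21 mod 29  (bits of 21 = 10101)
  bit 0 = 1: r = r^2 * 11 mod 29 = 1^2 * 11 = 1*11 = 11
  bit 1 = 0: r = r^2 mod 29 = 11^2 = 5
  bit 2 = 1: r = r^2 * 11 mod 29 = 5^2 * 11 = 25*11 = 14
  bit 3 = 0: r = r^2 mod 29 = 14^2 = 22
  bit 4 = 1: r = r^2 * 11 mod 29 = 22^2 * 11 = 20*11 = 17
  -> A = 17
B = 11^25 mod 29  (bits of 25 = 11001)
  bit 0 = 1: r = r^2 * 11 mod 29 = 1^2 * 11 = 1*11 = 11
  bit 1 = 1: r = r^2 * 11 mod 29 = 11^2 * 11 = 5*11 = 26
  bit 2 = 0: r = r^2 mod 29 = 26^2 = 9
  bit 3 = 0: r = r^2 mod 29 = 9^2 = 23
  bit 4 = 1: r = r^2 * 11 mod 29 = 23^2 * 11 = 7*11 = 19
  -> B = 19
s = B^a = 19^21 mod 29  (bits of 21 = 10101)
  bit 0 = 1: r = r^2 * 19 mod 29 = 1^2 * 19 = 1*19 = 19
  bit 1 = 0: r = r^2 mod 29 = 19^2 = 13
  bit 2 = 1: r = r^2 * 19 mod 29 = 13^2 * 19 = 24*19 = 21
  bit 3 = 0: r = r^2 mod 29 = 21^2 = 6
  bit 4 = 1: r = r^2 * 19 mod 29 = 6^2 * 19 = 7*19 = 17
  -> s = B^a = 17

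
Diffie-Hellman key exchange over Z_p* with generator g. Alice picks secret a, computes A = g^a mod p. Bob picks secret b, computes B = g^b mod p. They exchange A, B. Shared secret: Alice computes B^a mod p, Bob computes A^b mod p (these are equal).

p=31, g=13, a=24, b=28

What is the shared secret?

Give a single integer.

A = 13^24 mod 31  (bits of 24 = 11000)
  bit 0 = 1: r = r^2 * 13 mod 31 = 1^2 * 13 = 1*13 = 13
  bit 1 = 1: r = r^2 * 13 mod 31 = 13^2 * 13 = 14*13 = 27
  bit 2 = 0: r = r^2 mod 31 = 27^2 = 16
  bit 3 = 0: r = r^2 mod 31 = 16^2 = 8
  bit 4 = 0: r = r^2 mod 31 = 8^2 = 2
  -> A = 2
B = 13^28 mod 31  (bits of 28 = 11100)
  bit 0 = 1: r = r^2 * 13 mod 31 = 1^2 * 13 = 1*13 = 13
  bit 1 = 1: r = r^2 * 13 mod 31 = 13^2 * 13 = 14*13 = 27
  bit 2 = 1: r = r^2 * 13 mod 31 = 27^2 * 13 = 16*13 = 22
  bit 3 = 0: r = r^2 mod 31 = 22^2 = 19
  bit 4 = 0: r = r^2 mod 31 = 19^2 = 20
  -> B = 20
s = B^a = 20^24 mod 31  (bits of 24 = 11000)
  bit 0 = 1: r = r^2 * 20 mod 31 = 1^2 * 20 = 1*20 = 20
  bit 1 = 1: r = r^2 * 20 mod 31 = 20^2 * 20 = 28*20 = 2
  bit 2 = 0: r = r^2 mod 31 = 2^2 = 4
  bit 3 = 0: r = r^2 mod 31 = 4^2 = 16
  bit 4 = 0: r = r^2 mod 31 = 16^2 = 8
  -> s = B^a = 8

Answer: 8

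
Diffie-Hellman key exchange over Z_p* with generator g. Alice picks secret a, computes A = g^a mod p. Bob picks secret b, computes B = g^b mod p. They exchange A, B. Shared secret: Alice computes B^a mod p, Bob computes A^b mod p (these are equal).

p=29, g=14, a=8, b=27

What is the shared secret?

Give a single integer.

A = 14^8 mod 29  (bits of 8 = 1000)
  bit 0 = 1: r = r^2 * 14 mod 29 = 1^2 * 14 = 1*14 = 14
  bit 1 = 0: r = r^2 mod 29 = 14^2 = 22
  bit 2 = 0: r = r^2 mod 29 = 22^2 = 20
  bit 3 = 0: r = r^2 mod 29 = 20^2 = 23
  -> A = 23
B = 14^27 mod 29  (bits of 27 = 11011)
  bit 0 = 1: r = r^2 * 14 mod 29 = 1^2 * 14 = 1*14 = 14
  bit 1 = 1: r = r^2 * 14 mod 29 = 14^2 * 14 = 22*14 = 18
  bit 2 = 0: r = r^2 mod 29 = 18^2 = 5
  bit 3 = 1: r = r^2 * 14 mod 29 = 5^2 * 14 = 25*14 = 2
  bit 4 = 1: r = r^2 * 14 mod 29 = 2^2 * 14 = 4*14 = 27
  -> B = 27
s = B^a = 27^8 mod 29  (bits of 8 = 1000)
  bit 0 = 1: r = r^2 * 27 mod 29 = 1^2 * 27 = 1*27 = 27
  bit 1 = 0: r = r^2 mod 29 = 27^2 = 4
  bit 2 = 0: r = r^2 mod 29 = 4^2 = 16
  bit 3 = 0: r = r^2 mod 29 = 16^2 = 24
  -> s = B^a = 24

Answer: 24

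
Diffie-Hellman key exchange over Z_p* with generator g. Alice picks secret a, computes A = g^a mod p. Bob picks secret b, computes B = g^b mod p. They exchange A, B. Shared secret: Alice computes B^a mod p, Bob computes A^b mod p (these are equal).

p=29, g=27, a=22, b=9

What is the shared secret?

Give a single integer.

Answer: 4

Derivation:
A = 27^22 mod 29  (bits of 22 = 10110)
  bit 0 = 1: r = r^2 * 27 mod 29 = 1^2 * 27 = 1*27 = 27
  bit 1 = 0: r = r^2 mod 29 = 27^2 = 4
  bit 2 = 1: r = r^2 * 27 mod 29 = 4^2 * 27 = 16*27 = 26
  bit 3 = 1: r = r^2 * 27 mod 29 = 26^2 * 27 = 9*27 = 11
  bit 4 = 0: r = r^2 mod 29 = 11^2 = 5
  -> A = 5
B = 27^9 mod 29  (bits of 9 = 1001)
  bit 0 = 1: r = r^2 * 27 mod 29 = 1^2 * 27 = 1*27 = 27
  bit 1 = 0: r = r^2 mod 29 = 27^2 = 4
  bit 2 = 0: r = r^2 mod 29 = 4^2 = 16
  bit 3 = 1: r = r^2 * 27 mod 29 = 16^2 * 27 = 24*27 = 10
  -> B = 10
s = B^a = 10^22 mod 29  (bits of 22 = 10110)
  bit 0 = 1: r = r^2 * 10 mod 29 = 1^2 * 10 = 1*10 = 10
  bit 1 = 0: r = r^2 mod 29 = 10^2 = 13
  bit 2 = 1: r = r^2 * 10 mod 29 = 13^2 * 10 = 24*10 = 8
  bit 3 = 1: r = r^2 * 10 mod 29 = 8^2 * 10 = 6*10 = 2
  bit 4 = 0: r = r^2 mod 29 = 2^2 = 4
  -> s = B^a = 4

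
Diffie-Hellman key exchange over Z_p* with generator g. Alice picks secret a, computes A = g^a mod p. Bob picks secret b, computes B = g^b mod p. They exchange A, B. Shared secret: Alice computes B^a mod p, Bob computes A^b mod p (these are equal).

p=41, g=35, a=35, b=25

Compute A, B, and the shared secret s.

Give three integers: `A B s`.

A = 35^35 mod 41  (bits of 35 = 100011)
  bit 0 = 1: r = r^2 * 35 mod 41 = 1^2 * 35 = 1*35 = 35
  bit 1 = 0: r = r^2 mod 41 = 35^2 = 36
  bit 2 = 0: r = r^2 mod 41 = 36^2 = 25
  bit 3 = 0: r = r^2 mod 41 = 25^2 = 10
  bit 4 = 1: r = r^2 * 35 mod 41 = 10^2 * 35 = 18*35 = 15
  bit 5 = 1: r = r^2 * 35 mod 41 = 15^2 * 35 = 20*35 = 3
  -> A = 3
B = 35^25 mod 41  (bits of 25 = 11001)
  bit 0 = 1: r = r^2 * 35 mod 41 = 1^2 * 35 = 1*35 = 35
  bit 1 = 1: r = r^2 * 35 mod 41 = 35^2 * 35 = 36*35 = 30
  bit 2 = 0: r = r^2 mod 41 = 30^2 = 39
  bit 3 = 0: r = r^2 mod 41 = 39^2 = 4
  bit 4 = 1: r = r^2 * 35 mod 41 = 4^2 * 35 = 16*35 = 27
  -> B = 27
s = B^a = 27^35 mod 41  (bits of 35 = 100011)
  bit 0 = 1: r = r^2 * 27 mod 41 = 1^2 * 27 = 1*27 = 27
  bit 1 = 0: r = r^2 mod 41 = 27^2 = 32
  bit 2 = 0: r = r^2 mod 41 = 32^2 = 40
  bit 3 = 0: r = r^2 mod 41 = 40^2 = 1
  bit 4 = 1: r = r^2 * 27 mod 41 = 1^2 * 27 = 1*27 = 27
  bit 5 = 1: r = r^2 * 27 mod 41 = 27^2 * 27 = 32*27 = 3
  -> s = B^a = 3

Answer: 3 27 3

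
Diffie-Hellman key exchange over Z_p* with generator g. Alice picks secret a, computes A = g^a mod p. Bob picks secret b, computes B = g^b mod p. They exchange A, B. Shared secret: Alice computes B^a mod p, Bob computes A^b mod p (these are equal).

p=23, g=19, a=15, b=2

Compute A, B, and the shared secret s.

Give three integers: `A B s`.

Answer: 20 16 9

Derivation:
A = 19^15 mod 23  (bits of 15 = 1111)
  bit 0 = 1: r = r^2 * 19 mod 23 = 1^2 * 19 = 1*19 = 19
  bit 1 = 1: r = r^2 * 19 mod 23 = 19^2 * 19 = 16*19 = 5
  bit 2 = 1: r = r^2 * 19 mod 23 = 5^2 * 19 = 2*19 = 15
  bit 3 = 1: r = r^2 * 19 mod 23 = 15^2 * 19 = 18*19 = 20
  -> A = 20
B = 19^2 mod 23  (bits of 2 = 10)
  bit 0 = 1: r = r^2 * 19 mod 23 = 1^2 * 19 = 1*19 = 19
  bit 1 = 0: r = r^2 mod 23 = 19^2 = 16
  -> B = 16
s = B^a = 16^15 mod 23  (bits of 15 = 1111)
  bit 0 = 1: r = r^2 * 16 mod 23 = 1^2 * 16 = 1*16 = 16
  bit 1 = 1: r = r^2 * 16 mod 23 = 16^2 * 16 = 3*16 = 2
  bit 2 = 1: r = r^2 * 16 mod 23 = 2^2 * 16 = 4*16 = 18
  bit 3 = 1: r = r^2 * 16 mod 23 = 18^2 * 16 = 2*16 = 9
  -> s = B^a = 9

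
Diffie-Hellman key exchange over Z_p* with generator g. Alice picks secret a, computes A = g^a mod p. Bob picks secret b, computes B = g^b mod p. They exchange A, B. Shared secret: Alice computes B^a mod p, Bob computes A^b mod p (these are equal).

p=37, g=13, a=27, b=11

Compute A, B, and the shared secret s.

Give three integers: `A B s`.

A = 13^27 mod 37  (bits of 27 = 11011)
  bit 0 = 1: r = r^2 * 13 mod 37 = 1^2 * 13 = 1*13 = 13
  bit 1 = 1: r = r^2 * 13 mod 37 = 13^2 * 13 = 21*13 = 14
  bit 2 = 0: r = r^2 mod 37 = 14^2 = 11
  bit 3 = 1: r = r^2 * 13 mod 37 = 11^2 * 13 = 10*13 = 19
  bit 4 = 1: r = r^2 * 13 mod 37 = 19^2 * 13 = 28*13 = 31
  -> A = 31
B = 13^11 mod 37  (bits of 11 = 1011)
  bit 0 = 1: r = r^2 * 13 mod 37 = 1^2 * 13 = 1*13 = 13
  bit 1 = 0: r = r^2 mod 37 = 13^2 = 21
  bit 2 = 1: r = r^2 * 13 mod 37 = 21^2 * 13 = 34*13 = 35
  bit 3 = 1: r = r^2 * 13 mod 37 = 35^2 * 13 = 4*13 = 15
  -> B = 15
s = B^a = 15^27 mod 37  (bits of 27 = 11011)
  bit 0 = 1: r = r^2 * 15 mod 37 = 1^2 * 15 = 1*15 = 15
  bit 1 = 1: r = r^2 * 15 mod 37 = 15^2 * 15 = 3*15 = 8
  bit 2 = 0: r = r^2 mod 37 = 8^2 = 27
  bit 3 = 1: r = r^2 * 15 mod 37 = 27^2 * 15 = 26*15 = 20
  bit 4 = 1: r = r^2 * 15 mod 37 = 20^2 * 15 = 30*15 = 6
  -> s = B^a = 6

Answer: 31 15 6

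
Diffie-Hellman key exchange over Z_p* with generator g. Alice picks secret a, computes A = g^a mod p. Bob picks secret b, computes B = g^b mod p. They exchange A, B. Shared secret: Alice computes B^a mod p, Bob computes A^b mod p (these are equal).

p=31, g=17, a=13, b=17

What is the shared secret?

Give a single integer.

A = 17^13 mod 31  (bits of 13 = 1101)
  bit 0 = 1: r = r^2 * 17 mod 31 = 1^2 * 17 = 1*17 = 17
  bit 1 = 1: r = r^2 * 17 mod 31 = 17^2 * 17 = 10*17 = 15
  bit 2 = 0: r = r^2 mod 31 = 15^2 = 8
  bit 3 = 1: r = r^2 * 17 mod 31 = 8^2 * 17 = 2*17 = 3
  -> A = 3
B = 17^17 mod 31  (bits of 17 = 10001)
  bit 0 = 1: r = r^2 * 17 mod 31 = 1^2 * 17 = 1*17 = 17
  bit 1 = 0: r = r^2 mod 31 = 17^2 = 10
  bit 2 = 0: r = r^2 mod 31 = 10^2 = 7
  bit 3 = 0: r = r^2 mod 31 = 7^2 = 18
  bit 4 = 1: r = r^2 * 17 mod 31 = 18^2 * 17 = 14*17 = 21
  -> B = 21
s = B^a = 21^13 mod 31  (bits of 13 = 1101)
  bit 0 = 1: r = r^2 * 21 mod 31 = 1^2 * 21 = 1*21 = 21
  bit 1 = 1: r = r^2 * 21 mod 31 = 21^2 * 21 = 7*21 = 23
  bit 2 = 0: r = r^2 mod 31 = 23^2 = 2
  bit 3 = 1: r = r^2 * 21 mod 31 = 2^2 * 21 = 4*21 = 22
  -> s = B^a = 22

Answer: 22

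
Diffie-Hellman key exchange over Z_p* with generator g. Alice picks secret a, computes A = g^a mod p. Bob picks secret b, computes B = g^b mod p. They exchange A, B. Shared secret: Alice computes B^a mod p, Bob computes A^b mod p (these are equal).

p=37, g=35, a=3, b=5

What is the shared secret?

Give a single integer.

Answer: 14

Derivation:
A = 35^3 mod 37  (bits of 3 = 11)
  bit 0 = 1: r = r^2 * 35 mod 37 = 1^2 * 35 = 1*35 = 35
  bit 1 = 1: r = r^2 * 35 mod 37 = 35^2 * 35 = 4*35 = 29
  -> A = 29
B = 35^5 mod 37  (bits of 5 = 101)
  bit 0 = 1: r = r^2 * 35 mod 37 = 1^2 * 35 = 1*35 = 35
  bit 1 = 0: r = r^2 mod 37 = 35^2 = 4
  bit 2 = 1: r = r^2 * 35 mod 37 = 4^2 * 35 = 16*35 = 5
  -> B = 5
s = B^a = 5^3 mod 37  (bits of 3 = 11)
  bit 0 = 1: r = r^2 * 5 mod 37 = 1^2 * 5 = 1*5 = 5
  bit 1 = 1: r = r^2 * 5 mod 37 = 5^2 * 5 = 25*5 = 14
  -> s = B^a = 14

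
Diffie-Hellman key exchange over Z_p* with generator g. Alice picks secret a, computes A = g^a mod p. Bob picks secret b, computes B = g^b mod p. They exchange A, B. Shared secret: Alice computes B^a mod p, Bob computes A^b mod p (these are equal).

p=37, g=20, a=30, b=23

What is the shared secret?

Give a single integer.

A = 20^30 mod 37  (bits of 30 = 11110)
  bit 0 = 1: r = r^2 * 20 mod 37 = 1^2 * 20 = 1*20 = 20
  bit 1 = 1: r = r^2 * 20 mod 37 = 20^2 * 20 = 30*20 = 8
  bit 2 = 1: r = r^2 * 20 mod 37 = 8^2 * 20 = 27*20 = 22
  bit 3 = 1: r = r^2 * 20 mod 37 = 22^2 * 20 = 3*20 = 23
  bit 4 = 0: r = r^2 mod 37 = 23^2 = 11
  -> A = 11
B = 20^23 mod 37  (bits of 23 = 10111)
  bit 0 = 1: r = r^2 * 20 mod 37 = 1^2 * 20 = 1*20 = 20
  bit 1 = 0: r = r^2 mod 37 = 20^2 = 30
  bit 2 = 1: r = r^2 * 20 mod 37 = 30^2 * 20 = 12*20 = 18
  bit 3 = 1: r = r^2 * 20 mod 37 = 18^2 * 20 = 28*20 = 5
  bit 4 = 1: r = r^2 * 20 mod 37 = 5^2 * 20 = 25*20 = 19
  -> B = 19
s = B^a = 19^30 mod 37  (bits of 30 = 11110)
  bit 0 = 1: r = r^2 * 19 mod 37 = 1^2 * 19 = 1*19 = 19
  bit 1 = 1: r = r^2 * 19 mod 37 = 19^2 * 19 = 28*19 = 14
  bit 2 = 1: r = r^2 * 19 mod 37 = 14^2 * 19 = 11*19 = 24
  bit 3 = 1: r = r^2 * 19 mod 37 = 24^2 * 19 = 21*19 = 29
  bit 4 = 0: r = r^2 mod 37 = 29^2 = 27
  -> s = B^a = 27

Answer: 27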